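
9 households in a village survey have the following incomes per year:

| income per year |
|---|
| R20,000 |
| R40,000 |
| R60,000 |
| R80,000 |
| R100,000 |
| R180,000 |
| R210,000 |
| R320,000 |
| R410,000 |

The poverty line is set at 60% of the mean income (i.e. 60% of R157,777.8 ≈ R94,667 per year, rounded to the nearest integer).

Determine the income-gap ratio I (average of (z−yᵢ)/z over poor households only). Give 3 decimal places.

0.472

Incomes under z: R20,000, R40,000, R60,000, R80,000 (q = 4 of N = 9).
Relative gaps: 0.7887, 0.5775, 0.3662, 0.1549; sum = 1.887331.
The income-gap ratio divides by q (the poor only): 1.887331 / 4 = 0.472.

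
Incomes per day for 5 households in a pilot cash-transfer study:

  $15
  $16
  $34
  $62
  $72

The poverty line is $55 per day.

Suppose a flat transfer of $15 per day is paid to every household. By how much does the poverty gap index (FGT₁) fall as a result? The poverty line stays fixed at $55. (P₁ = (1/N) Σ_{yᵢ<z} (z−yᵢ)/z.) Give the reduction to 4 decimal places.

Before: below the line — $15, $16, $34; poverty gap index (FGT₁) = 0.363636.
After the $15 transfer: below the line — $30, $31, $49; poverty gap index (FGT₁) = 0.200000.
Reduction = 0.363636 − 0.200000 = 0.1636.

0.1636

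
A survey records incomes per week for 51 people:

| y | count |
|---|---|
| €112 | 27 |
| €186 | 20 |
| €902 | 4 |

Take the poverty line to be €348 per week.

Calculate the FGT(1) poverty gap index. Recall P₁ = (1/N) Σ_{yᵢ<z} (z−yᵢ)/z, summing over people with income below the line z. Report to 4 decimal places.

0.5416

Below z: 27×€112, 20×€186 (q = 47 of N = 51).
Gap ratios (z−y)/z: (348−112)/348 = 0.6782 (×27); (348−186)/348 = 0.4655 (×20).
Σ = 27.620690. Dividing by the full population N = 51 gives P₁ = 0.5416.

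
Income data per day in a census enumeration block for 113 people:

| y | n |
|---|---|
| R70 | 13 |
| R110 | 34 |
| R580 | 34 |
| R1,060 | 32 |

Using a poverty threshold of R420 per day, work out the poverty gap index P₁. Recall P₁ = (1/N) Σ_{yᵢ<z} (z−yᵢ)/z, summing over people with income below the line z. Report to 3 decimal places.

0.318

Poor units: 13×R70, 34×R110 (q = 47 of N = 113).
Gap ratios (z−y)/z: (420−70)/420 = 0.8333 (×13); (420−110)/420 = 0.7381 (×34).
Sum of shortfalls = 35.928571; P₁ averages over all N: 35.928571 / 113 = 0.318.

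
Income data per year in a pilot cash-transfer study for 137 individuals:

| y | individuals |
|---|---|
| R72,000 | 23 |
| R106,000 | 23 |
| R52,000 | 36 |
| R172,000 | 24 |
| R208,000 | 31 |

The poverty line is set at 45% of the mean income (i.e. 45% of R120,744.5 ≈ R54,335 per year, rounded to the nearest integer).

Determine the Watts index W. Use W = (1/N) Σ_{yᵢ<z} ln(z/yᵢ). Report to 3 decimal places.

0.012

Below the line: 36×R52,000 (q = 36 of N = 137).
ln(z/y) terms: ln(54335/52000) = 0.0439 (×36).
W = 1.581295 / 137 = 0.012.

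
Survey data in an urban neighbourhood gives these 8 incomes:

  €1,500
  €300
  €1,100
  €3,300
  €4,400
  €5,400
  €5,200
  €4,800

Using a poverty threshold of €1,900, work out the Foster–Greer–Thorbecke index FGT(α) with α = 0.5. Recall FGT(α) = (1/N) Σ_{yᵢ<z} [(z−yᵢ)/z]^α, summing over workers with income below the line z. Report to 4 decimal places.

Incomes under z: €300, €1,100, €1,500 (q = 3 of N = 8).
Shortfall ratios: (1900−300)/1900 = 0.8421; (1900−1100)/1900 = 0.4211; (1900−1500)/1900 = 0.2105.
Raised to α = 0.5: 0.91766; 0.64889; 0.45883.
Sum = 2.025380; FGT(0.5) = 2.025380 / 8 = 0.2532.

0.2532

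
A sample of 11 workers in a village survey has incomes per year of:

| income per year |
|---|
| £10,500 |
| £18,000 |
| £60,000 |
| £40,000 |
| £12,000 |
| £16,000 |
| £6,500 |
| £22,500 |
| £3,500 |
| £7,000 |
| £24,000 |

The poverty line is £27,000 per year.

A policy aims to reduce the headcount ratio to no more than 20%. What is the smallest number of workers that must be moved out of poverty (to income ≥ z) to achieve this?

7

Currently q = 9 of N = 11 are below the line (H = 0.818).
A headcount ratio of at most 20% allows at most ⌊0.20 × 11⌋ = 2 poor workers.
So at least 9 − 2 = 7 must be lifted.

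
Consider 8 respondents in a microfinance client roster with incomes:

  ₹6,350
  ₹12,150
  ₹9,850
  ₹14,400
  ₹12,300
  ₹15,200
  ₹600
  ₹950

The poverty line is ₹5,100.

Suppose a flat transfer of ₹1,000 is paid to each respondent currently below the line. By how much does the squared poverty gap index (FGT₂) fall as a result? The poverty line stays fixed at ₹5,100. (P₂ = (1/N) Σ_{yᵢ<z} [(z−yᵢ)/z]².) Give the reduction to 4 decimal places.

0.0735

Before: below the line — ₹600, ₹950; squared poverty gap index (FGT₂) = 0.180087.
After the ₹1,000 transfer: below the line — ₹1,600, ₹1,950; squared poverty gap index (FGT₂) = 0.106558.
Reduction = 0.180087 − 0.106558 = 0.0735.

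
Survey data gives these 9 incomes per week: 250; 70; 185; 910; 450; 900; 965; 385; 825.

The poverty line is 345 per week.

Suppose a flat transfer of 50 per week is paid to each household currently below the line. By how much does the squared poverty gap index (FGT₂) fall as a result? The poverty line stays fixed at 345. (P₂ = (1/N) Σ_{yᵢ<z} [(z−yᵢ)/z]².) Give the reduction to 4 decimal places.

0.0425

Before: below the line — 70, 185, 250; squared poverty gap index (FGT₂) = 0.102920.
After the 50 transfer: below the line — 120, 235, 300; squared poverty gap index (FGT₂) = 0.060445.
Reduction = 0.102920 − 0.060445 = 0.0425.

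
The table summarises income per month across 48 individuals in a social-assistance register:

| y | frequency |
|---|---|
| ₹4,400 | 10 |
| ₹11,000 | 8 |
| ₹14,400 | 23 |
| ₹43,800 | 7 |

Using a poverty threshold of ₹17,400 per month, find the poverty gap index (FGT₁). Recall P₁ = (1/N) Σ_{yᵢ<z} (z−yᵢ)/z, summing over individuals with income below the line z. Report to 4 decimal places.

0.2996

Poor units: 10×₹4,400, 8×₹11,000, 23×₹14,400 (q = 41 of N = 48).
Relative gaps: (17400−4400)/17400 = 0.7471 (×10); (17400−11000)/17400 = 0.3678 (×8); (17400−14400)/17400 = 0.1724 (×23).
Sum of shortfalls = 14.379310; P₁ averages over all N: 14.379310 / 48 = 0.2996.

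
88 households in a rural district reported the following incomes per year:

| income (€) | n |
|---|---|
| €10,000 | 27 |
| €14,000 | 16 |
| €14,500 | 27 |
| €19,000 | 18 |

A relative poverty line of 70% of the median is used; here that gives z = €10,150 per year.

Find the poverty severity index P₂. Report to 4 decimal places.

Poor units: 27×€10,000 (q = 27 of N = 88).
Normalized shortfalls: (10150−10000)/10150 = 0.0148 (×27).
Squared: 0.0002 (×27).
Sum = 0.005897; P₂ = 0.005897 / 88 = 0.0001.

0.0001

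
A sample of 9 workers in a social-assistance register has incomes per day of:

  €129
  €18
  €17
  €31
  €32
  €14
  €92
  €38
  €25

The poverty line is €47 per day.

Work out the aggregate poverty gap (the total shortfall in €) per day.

€154

Below z: €14, €17, €18, €25, €31, €32, €38 (q = 7 of N = 9).
Individual gaps: 47−14 = 33; 47−17 = 30; 47−18 = 29; 47−25 = 22; 47−31 = 16; 47−32 = 15; 47−38 = 9.
Aggregate gap = €154.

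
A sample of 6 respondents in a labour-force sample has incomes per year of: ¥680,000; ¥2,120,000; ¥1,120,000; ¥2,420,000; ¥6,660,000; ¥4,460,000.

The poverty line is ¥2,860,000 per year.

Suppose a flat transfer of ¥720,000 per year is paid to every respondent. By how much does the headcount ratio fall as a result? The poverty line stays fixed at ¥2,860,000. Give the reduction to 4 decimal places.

Before: below the line — ¥680,000, ¥1,120,000, ¥2,120,000, ¥2,420,000; headcount ratio = 0.666667.
After the ¥720,000 transfer: below the line — ¥1,400,000, ¥1,840,000, ¥2,840,000; headcount ratio = 0.500000.
Reduction = 0.666667 − 0.500000 = 0.1667.

0.1667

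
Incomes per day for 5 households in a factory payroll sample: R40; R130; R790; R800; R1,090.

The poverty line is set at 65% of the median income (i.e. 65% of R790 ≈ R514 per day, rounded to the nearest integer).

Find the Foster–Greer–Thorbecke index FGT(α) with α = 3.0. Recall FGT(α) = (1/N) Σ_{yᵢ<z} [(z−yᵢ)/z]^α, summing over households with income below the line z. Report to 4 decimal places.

0.2402

Below z: R40, R130 (q = 2 of N = 5).
Gap ratios (z−y)/z: (514−40)/514 = 0.9222; (514−130)/514 = 0.7471.
Raised to α = 3.0: 0.78423; 0.41697.
Sum = 1.201204; FGT(3.0) = 1.201204 / 5 = 0.2402.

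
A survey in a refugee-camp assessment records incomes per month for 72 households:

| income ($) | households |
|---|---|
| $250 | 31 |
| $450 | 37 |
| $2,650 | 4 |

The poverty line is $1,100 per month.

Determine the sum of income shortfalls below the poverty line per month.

Below the line: 31×$250, 37×$450 (q = 68 of N = 72).
Individual gaps: 31×(1100−250) = 26350; 37×(1100−450) = 24050.
Aggregate gap = $50,400.

$50,400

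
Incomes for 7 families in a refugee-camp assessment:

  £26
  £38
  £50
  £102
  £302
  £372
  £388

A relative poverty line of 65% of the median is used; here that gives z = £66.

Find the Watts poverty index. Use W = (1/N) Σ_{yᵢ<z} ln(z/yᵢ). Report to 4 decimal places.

0.2516

Below the line: £26, £38, £50 (q = 3 of N = 7).
Log gaps: ln(66/26) = 0.9316; ln(66/38) = 0.5521; ln(66/50) = 0.2776.
W = 1.761259 / 7 = 0.2516.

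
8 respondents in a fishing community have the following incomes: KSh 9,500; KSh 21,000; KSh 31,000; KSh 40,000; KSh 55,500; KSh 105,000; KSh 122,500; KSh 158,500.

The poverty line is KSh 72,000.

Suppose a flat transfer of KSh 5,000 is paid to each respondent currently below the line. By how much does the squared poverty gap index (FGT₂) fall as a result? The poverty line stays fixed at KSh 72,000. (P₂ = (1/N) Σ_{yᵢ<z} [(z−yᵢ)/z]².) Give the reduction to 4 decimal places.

Before: below the line — KSh 9,500, KSh 21,000, KSh 31,000, KSh 40,000, KSh 55,500; squared poverty gap index (FGT₂) = 0.228696.
After the KSh 5,000 transfer: below the line — KSh 14,500, KSh 26,000, KSh 36,000, KSh 45,000, KSh 60,500; squared poverty gap index (FGT₂) = 0.182762.
Reduction = 0.228696 − 0.182762 = 0.0459.

0.0459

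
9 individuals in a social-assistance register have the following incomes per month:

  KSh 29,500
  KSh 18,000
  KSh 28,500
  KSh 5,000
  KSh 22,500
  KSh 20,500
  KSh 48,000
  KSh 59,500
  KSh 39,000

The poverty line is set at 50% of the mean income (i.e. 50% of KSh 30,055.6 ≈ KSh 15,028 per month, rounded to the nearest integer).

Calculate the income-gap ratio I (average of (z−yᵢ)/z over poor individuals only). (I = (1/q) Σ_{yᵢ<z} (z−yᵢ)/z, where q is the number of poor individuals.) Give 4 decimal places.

Incomes under z: KSh 5,000 (q = 1 of N = 9).
Relative gaps: 0.6673; sum = 0.667288.
The income-gap ratio divides by q (the poor only): 0.667288 / 1 = 0.6673.

0.6673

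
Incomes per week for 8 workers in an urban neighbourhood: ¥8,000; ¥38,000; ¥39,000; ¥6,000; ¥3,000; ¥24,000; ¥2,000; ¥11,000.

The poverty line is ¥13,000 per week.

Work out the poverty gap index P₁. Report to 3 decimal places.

Below the line: ¥2,000, ¥3,000, ¥6,000, ¥8,000, ¥11,000 (q = 5 of N = 8).
Gap ratios (z−y)/z: (13000−2000)/13000 = 0.8462; (13000−3000)/13000 = 0.7692; (13000−6000)/13000 = 0.5385; (13000−8000)/13000 = 0.3846; (13000−11000)/13000 = 0.1538.
Sum of shortfalls = 2.692308; P₁ averages over all N: 2.692308 / 8 = 0.337.

0.337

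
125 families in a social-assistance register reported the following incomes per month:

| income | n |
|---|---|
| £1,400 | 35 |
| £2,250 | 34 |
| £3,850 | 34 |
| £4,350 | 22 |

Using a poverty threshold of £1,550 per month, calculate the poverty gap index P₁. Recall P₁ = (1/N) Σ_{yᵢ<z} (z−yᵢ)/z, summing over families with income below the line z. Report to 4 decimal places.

Incomes under z: 35×£1,400 (q = 35 of N = 125).
Relative gaps: (1550−1400)/1550 = 0.0968 (×35).
Sum of shortfalls = 3.387097; P₁ averages over all N: 3.387097 / 125 = 0.0271.

0.0271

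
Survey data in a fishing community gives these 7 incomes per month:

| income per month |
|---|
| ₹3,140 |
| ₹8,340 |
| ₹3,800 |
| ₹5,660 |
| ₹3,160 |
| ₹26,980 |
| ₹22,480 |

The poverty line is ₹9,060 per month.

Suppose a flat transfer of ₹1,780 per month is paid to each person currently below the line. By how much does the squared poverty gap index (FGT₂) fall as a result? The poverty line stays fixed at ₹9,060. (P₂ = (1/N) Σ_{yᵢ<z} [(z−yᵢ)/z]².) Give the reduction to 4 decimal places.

0.1057

Before: below the line — ₹3,140, ₹3,160, ₹3,800, ₹5,660, ₹8,340; squared poverty gap index (FGT₂) = 0.190750.
After the ₹1,780 transfer: below the line — ₹4,920, ₹4,940, ₹5,580, ₹7,440; squared poverty gap index (FGT₂) = 0.085016.
Reduction = 0.190750 − 0.085016 = 0.1057.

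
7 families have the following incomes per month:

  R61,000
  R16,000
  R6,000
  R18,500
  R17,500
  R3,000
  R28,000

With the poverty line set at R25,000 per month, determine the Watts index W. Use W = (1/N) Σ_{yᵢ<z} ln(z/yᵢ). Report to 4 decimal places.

Poor units: R3,000, R6,000, R16,000, R17,500, R18,500 (q = 5 of N = 7).
ln(z/y) terms: ln(25000/3000) = 2.1203; ln(25000/6000) = 1.4271; ln(25000/16000) = 0.4463; ln(25000/17500) = 0.3567; ln(25000/18500) = 0.3011.
W = 4.651447 / 7 = 0.6645.

0.6645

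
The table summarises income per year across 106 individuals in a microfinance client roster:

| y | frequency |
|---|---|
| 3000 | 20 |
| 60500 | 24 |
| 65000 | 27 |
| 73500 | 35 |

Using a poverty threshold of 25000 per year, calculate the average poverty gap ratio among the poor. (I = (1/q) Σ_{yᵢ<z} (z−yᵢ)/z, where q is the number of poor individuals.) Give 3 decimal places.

0.880

Poor units: 20×3000 (q = 20 of N = 106).
Relative gaps: 0.8800 (×20); sum = 17.600000.
The income-gap ratio divides by q (the poor only): 17.600000 / 20 = 0.880.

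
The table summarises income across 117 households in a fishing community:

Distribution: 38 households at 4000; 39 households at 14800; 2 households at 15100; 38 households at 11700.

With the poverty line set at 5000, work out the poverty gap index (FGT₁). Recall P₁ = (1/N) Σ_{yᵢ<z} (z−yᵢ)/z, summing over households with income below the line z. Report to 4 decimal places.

Below the line: 38×4000 (q = 38 of N = 117).
Shortfall ratios: (5000−4000)/5000 = 0.2000 (×38).
Sum of shortfalls = 7.600000; P₁ averages over all N: 7.600000 / 117 = 0.0650.

0.0650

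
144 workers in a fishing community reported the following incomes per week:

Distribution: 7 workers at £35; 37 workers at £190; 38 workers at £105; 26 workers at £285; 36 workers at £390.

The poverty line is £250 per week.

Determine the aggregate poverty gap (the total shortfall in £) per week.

£9,235

Incomes under z: 7×£35, 38×£105, 37×£190 (q = 82 of N = 144).
Individual gaps: 7×(250−35) = 1505; 38×(250−105) = 5510; 37×(250−190) = 2220.
Aggregate gap = £9,235.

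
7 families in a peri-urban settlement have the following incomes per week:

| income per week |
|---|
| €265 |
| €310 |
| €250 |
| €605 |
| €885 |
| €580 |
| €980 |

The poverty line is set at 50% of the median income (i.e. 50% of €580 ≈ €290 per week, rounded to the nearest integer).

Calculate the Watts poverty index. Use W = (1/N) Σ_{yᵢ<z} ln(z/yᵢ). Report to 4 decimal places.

0.0341

Below z: €250, €265 (q = 2 of N = 7).
Log shortfalls: ln(290/250) = 0.1484; ln(290/265) = 0.0902.
W = 0.238571 / 7 = 0.0341.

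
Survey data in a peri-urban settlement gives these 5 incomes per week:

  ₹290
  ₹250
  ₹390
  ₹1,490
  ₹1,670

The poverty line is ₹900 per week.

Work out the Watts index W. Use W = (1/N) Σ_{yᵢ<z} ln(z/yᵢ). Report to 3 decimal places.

0.650

Poor units: ₹250, ₹290, ₹390 (q = 3 of N = 5).
ln(z/y) terms: ln(900/250) = 1.2809; ln(900/290) = 1.1325; ln(900/390) = 0.8362.
W = 3.249696 / 5 = 0.650.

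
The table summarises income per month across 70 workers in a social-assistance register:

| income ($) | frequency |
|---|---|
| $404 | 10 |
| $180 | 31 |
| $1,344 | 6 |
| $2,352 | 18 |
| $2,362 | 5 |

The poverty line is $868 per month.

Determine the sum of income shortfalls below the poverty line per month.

$25,968

Incomes under z: 31×$180, 10×$404 (q = 41 of N = 70).
Individual gaps: 31×(868−180) = 21328; 10×(868−404) = 4640.
Aggregate gap = $25,968.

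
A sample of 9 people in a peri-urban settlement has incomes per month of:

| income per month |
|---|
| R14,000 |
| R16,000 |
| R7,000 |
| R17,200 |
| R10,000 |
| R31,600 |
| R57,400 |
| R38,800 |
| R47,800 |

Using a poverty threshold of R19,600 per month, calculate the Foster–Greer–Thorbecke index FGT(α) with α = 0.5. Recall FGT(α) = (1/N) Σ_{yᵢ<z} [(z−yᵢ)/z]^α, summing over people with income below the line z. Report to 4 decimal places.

0.3127

Incomes under z: R7,000, R10,000, R14,000, R16,000, R17,200 (q = 5 of N = 9).
Shortfall ratios: (19600−7000)/19600 = 0.6429; (19600−10000)/19600 = 0.4898; (19600−14000)/19600 = 0.2857; (19600−16000)/19600 = 0.1837; (19600−17200)/19600 = 0.1224.
Raised to α = 0.5: 0.80178; 0.69985; 0.53452; 0.42857; 0.34993.
Sum = 2.814659; FGT(0.5) = 2.814659 / 9 = 0.3127.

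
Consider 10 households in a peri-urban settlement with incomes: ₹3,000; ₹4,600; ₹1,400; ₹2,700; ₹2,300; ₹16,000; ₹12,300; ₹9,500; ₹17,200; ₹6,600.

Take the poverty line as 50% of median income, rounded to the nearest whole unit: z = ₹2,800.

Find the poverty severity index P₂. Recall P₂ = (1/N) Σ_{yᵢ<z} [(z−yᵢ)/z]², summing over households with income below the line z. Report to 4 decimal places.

Incomes under z: ₹1,400, ₹2,300, ₹2,700 (q = 3 of N = 10).
Shortfall ratios: (2800−1400)/2800 = 0.5000; (2800−2300)/2800 = 0.1786; (2800−2700)/2800 = 0.0357.
Squared: 0.2500; 0.0319; 0.0013.
Sum = 0.283163; P₂ = 0.283163 / 10 = 0.0283.

0.0283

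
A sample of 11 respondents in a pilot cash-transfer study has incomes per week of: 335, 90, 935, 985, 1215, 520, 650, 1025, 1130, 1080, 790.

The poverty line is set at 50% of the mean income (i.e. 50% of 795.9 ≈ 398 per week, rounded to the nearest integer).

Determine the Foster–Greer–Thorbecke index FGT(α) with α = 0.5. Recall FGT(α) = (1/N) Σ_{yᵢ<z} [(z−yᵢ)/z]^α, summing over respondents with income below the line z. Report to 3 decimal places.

0.116

Below the line: 90, 335 (q = 2 of N = 11).
Gap ratios (z−y)/z: (398−90)/398 = 0.7739; (398−335)/398 = 0.1583.
Raised to α = 0.5: 0.87970; 0.39786.
Sum = 1.277557; FGT(0.5) = 1.277557 / 11 = 0.116.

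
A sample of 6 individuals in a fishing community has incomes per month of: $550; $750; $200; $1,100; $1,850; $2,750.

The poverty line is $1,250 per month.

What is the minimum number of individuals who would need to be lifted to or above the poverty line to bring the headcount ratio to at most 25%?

3

4 of the 6 individuals are poor, so H = 4/6 = 0.667.
A headcount ratio of at most 25% allows at most ⌊0.25 × 6⌋ = 1 poor individuals.
So at least 4 − 1 = 3 must be lifted.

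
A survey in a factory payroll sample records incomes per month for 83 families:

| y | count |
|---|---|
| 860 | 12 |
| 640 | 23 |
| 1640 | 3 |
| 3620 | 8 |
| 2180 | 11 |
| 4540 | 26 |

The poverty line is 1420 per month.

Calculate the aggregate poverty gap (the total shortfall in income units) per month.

Below z: 23×640, 12×860 (q = 35 of N = 83).
Individual gaps: 23×(1420−640) = 17940; 12×(1420−860) = 6720.
Aggregate gap = 24660.

24660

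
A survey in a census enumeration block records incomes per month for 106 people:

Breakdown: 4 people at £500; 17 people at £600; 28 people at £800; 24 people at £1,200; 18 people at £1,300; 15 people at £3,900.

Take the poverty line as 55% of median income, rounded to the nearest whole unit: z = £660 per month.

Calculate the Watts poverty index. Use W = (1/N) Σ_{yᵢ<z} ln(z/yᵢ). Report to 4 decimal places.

Below the line: 4×£500, 17×£600 (q = 21 of N = 106).
Log shortfalls: ln(660/500) = 0.2776 (×4); ln(660/600) = 0.0953 (×17).
W = 2.730800 / 106 = 0.0258.

0.0258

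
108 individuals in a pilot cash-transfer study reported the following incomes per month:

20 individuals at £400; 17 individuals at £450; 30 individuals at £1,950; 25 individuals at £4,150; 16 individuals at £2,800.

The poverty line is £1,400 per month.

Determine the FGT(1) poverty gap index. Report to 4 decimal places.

Incomes under z: 20×£400, 17×£450 (q = 37 of N = 108).
Gap ratios (z−y)/z: (1400−400)/1400 = 0.7143 (×20); (1400−450)/1400 = 0.6786 (×17).
Sum of shortfalls = 25.821429; P₁ averages over all N: 25.821429 / 108 = 0.2391.

0.2391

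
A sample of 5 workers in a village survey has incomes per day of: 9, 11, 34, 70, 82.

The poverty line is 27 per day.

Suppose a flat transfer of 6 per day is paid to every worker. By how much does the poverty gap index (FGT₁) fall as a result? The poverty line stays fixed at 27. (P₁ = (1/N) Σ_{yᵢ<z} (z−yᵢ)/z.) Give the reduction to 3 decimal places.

Before: below the line — 9, 11; poverty gap index (FGT₁) = 0.25185.
After the 6 transfer: below the line — 15, 17; poverty gap index (FGT₁) = 0.16296.
Reduction = 0.25185 − 0.16296 = 0.089.

0.089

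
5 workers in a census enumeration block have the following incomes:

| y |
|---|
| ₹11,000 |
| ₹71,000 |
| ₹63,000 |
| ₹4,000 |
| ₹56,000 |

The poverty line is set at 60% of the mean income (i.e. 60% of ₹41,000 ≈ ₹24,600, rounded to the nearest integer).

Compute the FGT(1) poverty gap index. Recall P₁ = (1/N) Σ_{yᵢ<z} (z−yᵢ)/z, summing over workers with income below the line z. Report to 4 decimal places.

0.2780

Below z: ₹4,000, ₹11,000 (q = 2 of N = 5).
Normalized shortfalls: (24600−4000)/24600 = 0.8374; (24600−11000)/24600 = 0.5528.
Σ = 1.390244. Dividing by the full population N = 5 gives P₁ = 0.2780.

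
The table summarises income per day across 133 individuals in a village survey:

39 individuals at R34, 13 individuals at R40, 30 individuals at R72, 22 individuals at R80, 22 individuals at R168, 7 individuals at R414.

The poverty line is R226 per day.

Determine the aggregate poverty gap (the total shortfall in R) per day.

Poor units: 39×R34, 13×R40, 30×R72, 22×R80, 22×R168 (q = 126 of N = 133).
Individual gaps: 39×(226−34) = 7488; 13×(226−40) = 2418; 30×(226−72) = 4620; 22×(226−80) = 3212; 22×(226−168) = 1276.
Aggregate gap = R19,014.

R19,014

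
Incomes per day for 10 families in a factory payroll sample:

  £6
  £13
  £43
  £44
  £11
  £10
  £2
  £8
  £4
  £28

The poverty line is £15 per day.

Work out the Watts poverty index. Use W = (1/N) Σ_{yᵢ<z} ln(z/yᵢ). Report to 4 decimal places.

0.5740

Below z: £2, £4, £6, £8, £10, £11, £13 (q = 7 of N = 10).
ln(z/y) terms: ln(15/2) = 2.0149; ln(15/4) = 1.3218; ln(15/6) = 0.9163; ln(15/8) = 0.6286; ln(15/10) = 0.4055; ln(15/11) = 0.3102; ln(15/13) = 0.1431.
W = 5.740279 / 10 = 0.5740.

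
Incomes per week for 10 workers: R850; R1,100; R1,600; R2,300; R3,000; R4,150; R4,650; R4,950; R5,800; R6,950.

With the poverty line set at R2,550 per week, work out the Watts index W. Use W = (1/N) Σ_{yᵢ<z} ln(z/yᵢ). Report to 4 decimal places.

0.2509

Below z: R850, R1,100, R1,600, R2,300 (q = 4 of N = 10).
ln(z/y) terms: ln(2550/850) = 1.0986; ln(2550/1100) = 0.8408; ln(2550/1600) = 0.4661; ln(2550/2300) = 0.1032.
W = 2.508669 / 10 = 0.2509.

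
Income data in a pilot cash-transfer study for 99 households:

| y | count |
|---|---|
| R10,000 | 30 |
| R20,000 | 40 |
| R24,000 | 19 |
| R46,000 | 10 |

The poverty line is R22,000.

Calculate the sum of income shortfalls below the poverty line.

R440,000

Incomes under z: 30×R10,000, 40×R20,000 (q = 70 of N = 99).
Individual gaps: 30×(22000−10000) = 360000; 40×(22000−20000) = 80000.
Aggregate gap = R440,000.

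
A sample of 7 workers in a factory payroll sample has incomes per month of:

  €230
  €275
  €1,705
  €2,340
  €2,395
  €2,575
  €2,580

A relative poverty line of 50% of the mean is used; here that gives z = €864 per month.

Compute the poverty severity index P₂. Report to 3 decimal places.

Poor units: €230, €275 (q = 2 of N = 7).
Shortfall ratios: (864−230)/864 = 0.7338; (864−275)/864 = 0.6817.
Squared: 0.5385; 0.4647.
Sum = 1.003190; P₂ = 1.003190 / 7 = 0.143.

0.143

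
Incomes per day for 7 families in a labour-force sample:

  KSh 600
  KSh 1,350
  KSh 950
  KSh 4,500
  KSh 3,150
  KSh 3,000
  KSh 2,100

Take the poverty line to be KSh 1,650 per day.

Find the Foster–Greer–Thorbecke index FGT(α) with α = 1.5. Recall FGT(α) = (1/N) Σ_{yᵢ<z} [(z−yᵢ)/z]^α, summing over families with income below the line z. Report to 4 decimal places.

Below z: KSh 600, KSh 950, KSh 1,350 (q = 3 of N = 7).
Relative gaps: (1650−600)/1650 = 0.6364; (1650−950)/1650 = 0.4242; (1650−1350)/1650 = 0.1818.
Raised to α = 1.5: 0.50764; 0.27633; 0.07753.
Sum = 0.861496; FGT(1.5) = 0.861496 / 7 = 0.1231.

0.1231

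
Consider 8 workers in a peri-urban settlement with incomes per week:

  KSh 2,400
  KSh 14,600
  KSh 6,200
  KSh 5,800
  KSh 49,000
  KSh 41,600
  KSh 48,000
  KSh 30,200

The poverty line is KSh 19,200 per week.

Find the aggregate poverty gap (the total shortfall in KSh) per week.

KSh 47,800

Below the line: KSh 2,400, KSh 5,800, KSh 6,200, KSh 14,600 (q = 4 of N = 8).
Individual gaps: 19200−2400 = 16800; 19200−5800 = 13400; 19200−6200 = 13000; 19200−14600 = 4600.
Aggregate gap = KSh 47,800.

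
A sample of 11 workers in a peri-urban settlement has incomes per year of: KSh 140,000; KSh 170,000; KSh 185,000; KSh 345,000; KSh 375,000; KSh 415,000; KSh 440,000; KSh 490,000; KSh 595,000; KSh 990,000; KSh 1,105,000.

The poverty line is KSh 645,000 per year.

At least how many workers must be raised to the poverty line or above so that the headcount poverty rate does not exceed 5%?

9 of the 11 workers are poor, so H = 9/11 = 0.818.
A headcount ratio of at most 5% allows at most ⌊0.05 × 11⌋ = 0 poor workers.
So at least 9 − 0 = 9 must be lifted.

9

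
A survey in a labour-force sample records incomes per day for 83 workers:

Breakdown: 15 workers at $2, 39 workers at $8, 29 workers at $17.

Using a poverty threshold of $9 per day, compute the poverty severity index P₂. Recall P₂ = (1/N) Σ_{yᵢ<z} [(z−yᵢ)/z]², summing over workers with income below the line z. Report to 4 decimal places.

0.1151

Below z: 15×$2, 39×$8 (q = 54 of N = 83).
Relative gaps: (9−2)/9 = 0.7778 (×15); (9−8)/9 = 0.1111 (×39).
Squared: 0.6049 (×15); 0.0123 (×39).
Sum = 9.555556; P₂ = 9.555556 / 83 = 0.1151.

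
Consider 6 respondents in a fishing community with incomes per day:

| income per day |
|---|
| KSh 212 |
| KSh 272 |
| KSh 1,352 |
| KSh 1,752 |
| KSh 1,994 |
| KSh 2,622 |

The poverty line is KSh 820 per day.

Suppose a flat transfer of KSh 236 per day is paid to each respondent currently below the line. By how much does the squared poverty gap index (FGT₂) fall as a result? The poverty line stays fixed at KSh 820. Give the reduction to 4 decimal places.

0.1076

Before: below the line — KSh 212, KSh 272; squared poverty gap index (FGT₂) = 0.166064.
After the KSh 236 transfer: below the line — KSh 448, KSh 508; squared poverty gap index (FGT₂) = 0.058430.
Reduction = 0.166064 − 0.058430 = 0.1076.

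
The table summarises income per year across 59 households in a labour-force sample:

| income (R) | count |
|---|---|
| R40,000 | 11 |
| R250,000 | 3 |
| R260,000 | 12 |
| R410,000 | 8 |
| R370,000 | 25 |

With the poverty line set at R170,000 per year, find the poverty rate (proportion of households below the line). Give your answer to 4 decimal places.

0.1864

11 of the 59 households have income below R170,000.
H = 11/59 = 0.1864.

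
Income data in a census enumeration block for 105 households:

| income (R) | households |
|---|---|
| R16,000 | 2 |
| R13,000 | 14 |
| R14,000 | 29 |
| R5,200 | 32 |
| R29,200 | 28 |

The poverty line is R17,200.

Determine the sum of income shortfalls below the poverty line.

R538,000

Incomes under z: 32×R5,200, 14×R13,000, 29×R14,000, 2×R16,000 (q = 77 of N = 105).
Individual gaps: 32×(17200−5200) = 384000; 14×(17200−13000) = 58800; 29×(17200−14000) = 92800; 2×(17200−16000) = 2400.
Aggregate gap = R538,000.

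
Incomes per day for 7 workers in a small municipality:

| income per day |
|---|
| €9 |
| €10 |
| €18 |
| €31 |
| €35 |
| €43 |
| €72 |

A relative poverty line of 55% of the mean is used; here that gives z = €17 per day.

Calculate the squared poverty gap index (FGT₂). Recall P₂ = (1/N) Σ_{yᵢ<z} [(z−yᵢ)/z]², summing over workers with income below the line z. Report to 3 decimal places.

Incomes under z: €9, €10 (q = 2 of N = 7).
Normalized shortfalls: (17−9)/17 = 0.4706; (17−10)/17 = 0.4118.
Squared: 0.2215; 0.1696.
Sum = 0.391003; P₂ = 0.391003 / 7 = 0.056.

0.056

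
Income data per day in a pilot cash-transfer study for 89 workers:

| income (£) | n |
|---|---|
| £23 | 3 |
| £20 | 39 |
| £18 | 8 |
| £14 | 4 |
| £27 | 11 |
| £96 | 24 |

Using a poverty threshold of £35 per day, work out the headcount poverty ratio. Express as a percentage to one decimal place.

65 of the 89 workers have income below £35.
H = 65/89 = 73.0%.

73.0%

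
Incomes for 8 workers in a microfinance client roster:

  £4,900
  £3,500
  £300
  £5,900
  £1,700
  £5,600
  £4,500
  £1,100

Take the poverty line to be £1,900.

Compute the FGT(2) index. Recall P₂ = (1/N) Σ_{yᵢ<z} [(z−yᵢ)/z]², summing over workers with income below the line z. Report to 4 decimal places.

Below z: £300, £1,100, £1,700 (q = 3 of N = 8).
Relative gaps: (1900−300)/1900 = 0.8421; (1900−1100)/1900 = 0.4211; (1900−1700)/1900 = 0.1053.
Squared: 0.7091; 0.1773; 0.0111.
Sum = 0.897507; P₂ = 0.897507 / 8 = 0.1122.

0.1122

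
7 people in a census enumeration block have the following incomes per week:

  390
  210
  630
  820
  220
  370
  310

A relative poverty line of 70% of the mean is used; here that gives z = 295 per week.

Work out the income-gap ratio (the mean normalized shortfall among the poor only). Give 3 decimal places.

Poor units: 210, 220 (q = 2 of N = 7).
Shortfall ratios (z−y)/z: 0.2881, 0.2542; sum = 0.542373.
I averages over the q = 2 poor units only: 0.542373 / 2 = 0.271.

0.271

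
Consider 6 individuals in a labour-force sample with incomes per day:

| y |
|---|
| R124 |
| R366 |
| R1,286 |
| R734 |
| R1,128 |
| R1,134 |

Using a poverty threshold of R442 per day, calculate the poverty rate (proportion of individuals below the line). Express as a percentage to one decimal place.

33.3%

2 of the 6 individuals have income below R442.
H = 2/6 = 33.3%.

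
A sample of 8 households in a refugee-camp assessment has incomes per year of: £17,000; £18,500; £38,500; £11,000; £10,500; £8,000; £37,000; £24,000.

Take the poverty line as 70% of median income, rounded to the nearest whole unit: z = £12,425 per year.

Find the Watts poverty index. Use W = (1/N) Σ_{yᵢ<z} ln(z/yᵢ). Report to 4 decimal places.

Poor units: £8,000, £10,500, £11,000 (q = 3 of N = 8).
ln(z/y) terms: ln(12425/8000) = 0.4403; ln(12425/10500) = 0.1683; ln(12425/11000) = 0.1218.
W = 0.730420 / 8 = 0.0913.

0.0913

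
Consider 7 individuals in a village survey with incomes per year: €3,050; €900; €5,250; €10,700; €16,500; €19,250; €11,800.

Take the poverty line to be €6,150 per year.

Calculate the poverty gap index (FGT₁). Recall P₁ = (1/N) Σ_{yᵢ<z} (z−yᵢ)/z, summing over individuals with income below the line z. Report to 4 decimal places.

Incomes under z: €900, €3,050, €5,250 (q = 3 of N = 7).
Gap ratios (z−y)/z: (6150−900)/6150 = 0.8537; (6150−3050)/6150 = 0.5041; (6150−5250)/6150 = 0.1463.
Sum of shortfalls = 1.504065; P₁ averages over all N: 1.504065 / 7 = 0.2149.

0.2149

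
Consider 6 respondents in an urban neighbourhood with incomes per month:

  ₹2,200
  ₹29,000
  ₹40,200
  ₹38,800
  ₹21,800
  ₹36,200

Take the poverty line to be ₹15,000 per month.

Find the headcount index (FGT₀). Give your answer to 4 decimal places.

0.1667

1 of the 6 respondents have income below ₹15,000.
H = 1/6 = 0.1667.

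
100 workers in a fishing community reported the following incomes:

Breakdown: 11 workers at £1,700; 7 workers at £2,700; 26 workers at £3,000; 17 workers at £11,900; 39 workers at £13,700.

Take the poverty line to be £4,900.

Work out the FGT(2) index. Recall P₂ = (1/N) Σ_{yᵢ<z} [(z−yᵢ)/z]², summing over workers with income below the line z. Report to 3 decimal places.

Below z: 11×£1,700, 7×£2,700, 26×£3,000 (q = 44 of N = 100).
Shortfall ratios: (4900−1700)/4900 = 0.6531 (×11); (4900−2700)/4900 = 0.4490 (×7); (4900−3000)/4900 = 0.3878 (×26).
Squared: 0.4265 (×11); 0.2016 (×7); 0.1504 (×26).
Sum = 10.011662; P₂ = 10.011662 / 100 = 0.100.

0.100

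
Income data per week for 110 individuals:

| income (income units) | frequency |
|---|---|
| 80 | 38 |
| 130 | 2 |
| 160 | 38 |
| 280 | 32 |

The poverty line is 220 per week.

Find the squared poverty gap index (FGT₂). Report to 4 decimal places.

0.1686

Below z: 38×80, 2×130, 38×160 (q = 78 of N = 110).
Relative gaps: (220−80)/220 = 0.6364 (×38); (220−130)/220 = 0.4091 (×2); (220−160)/220 = 0.2727 (×38).
Squared: 0.4050 (×38); 0.1674 (×2); 0.0744 (×38).
Sum = 18.549587; P₂ = 18.549587 / 110 = 0.1686.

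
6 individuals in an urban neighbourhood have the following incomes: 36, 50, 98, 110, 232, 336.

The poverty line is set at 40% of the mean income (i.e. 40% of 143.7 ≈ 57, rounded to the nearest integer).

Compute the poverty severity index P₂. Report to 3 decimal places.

0.025

Incomes under z: 36, 50 (q = 2 of N = 6).
Shortfall ratios: (57−36)/57 = 0.3684; (57−50)/57 = 0.1228.
Squared: 0.1357; 0.0151.
Sum = 0.150816; P₂ = 0.150816 / 6 = 0.025.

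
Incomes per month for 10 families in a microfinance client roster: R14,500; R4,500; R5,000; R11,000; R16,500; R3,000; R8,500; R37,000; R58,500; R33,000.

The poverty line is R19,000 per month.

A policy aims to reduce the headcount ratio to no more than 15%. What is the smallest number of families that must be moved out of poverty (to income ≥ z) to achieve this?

6

7 of the 10 families are poor, so H = 7/10 = 0.700.
A headcount ratio of at most 15% allows at most ⌊0.15 × 10⌋ = 1 poor families.
So at least 7 − 1 = 6 must be lifted.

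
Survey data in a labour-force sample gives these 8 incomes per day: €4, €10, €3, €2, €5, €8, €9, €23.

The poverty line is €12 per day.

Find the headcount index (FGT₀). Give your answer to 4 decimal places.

7 of the 8 people have income below €12.
H = 7/8 = 0.8750.

0.8750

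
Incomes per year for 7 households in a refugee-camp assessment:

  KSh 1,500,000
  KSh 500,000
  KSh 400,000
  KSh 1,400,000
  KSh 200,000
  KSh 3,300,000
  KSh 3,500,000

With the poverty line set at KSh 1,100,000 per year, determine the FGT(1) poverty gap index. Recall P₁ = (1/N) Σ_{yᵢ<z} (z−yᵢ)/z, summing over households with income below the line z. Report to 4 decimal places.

Below z: KSh 200,000, KSh 400,000, KSh 500,000 (q = 3 of N = 7).
Shortfall ratios: (1100000−200000)/1100000 = 0.8182; (1100000−400000)/1100000 = 0.6364; (1100000−500000)/1100000 = 0.5455.
Σ = 2.000000. Dividing by the full population N = 7 gives P₁ = 0.2857.

0.2857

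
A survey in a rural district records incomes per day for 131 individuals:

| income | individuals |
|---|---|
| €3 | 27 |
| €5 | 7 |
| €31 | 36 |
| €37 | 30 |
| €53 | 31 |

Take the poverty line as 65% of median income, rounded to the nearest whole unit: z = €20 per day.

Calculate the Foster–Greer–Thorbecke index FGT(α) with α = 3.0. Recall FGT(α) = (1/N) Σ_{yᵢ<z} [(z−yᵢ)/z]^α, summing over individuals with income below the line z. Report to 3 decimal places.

Below z: 27×€3, 7×€5 (q = 34 of N = 131).
Shortfall ratios: (20−3)/20 = 0.8500 (×27); (20−5)/20 = 0.7500 (×7).
Raised to α = 3.0: 0.61412 (×27); 0.42188 (×7).
Sum = 19.534500; FGT(3.0) = 19.534500 / 131 = 0.149.

0.149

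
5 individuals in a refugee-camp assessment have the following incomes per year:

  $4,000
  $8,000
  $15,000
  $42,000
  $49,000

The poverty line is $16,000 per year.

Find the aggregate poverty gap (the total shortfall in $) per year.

$21,000

Poor units: $4,000, $8,000, $15,000 (q = 3 of N = 5).
Individual gaps: 16000−4000 = 12000; 16000−8000 = 8000; 16000−15000 = 1000.
Aggregate gap = $21,000.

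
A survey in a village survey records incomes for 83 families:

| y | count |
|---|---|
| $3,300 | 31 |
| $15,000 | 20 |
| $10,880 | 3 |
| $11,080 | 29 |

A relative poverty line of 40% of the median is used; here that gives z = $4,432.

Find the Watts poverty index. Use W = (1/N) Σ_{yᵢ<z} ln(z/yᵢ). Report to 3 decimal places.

0.110

Below the line: 31×$3,300 (q = 31 of N = 83).
Log shortfalls: ln(4432/3300) = 0.2949 (×31).
W = 9.142783 / 83 = 0.110.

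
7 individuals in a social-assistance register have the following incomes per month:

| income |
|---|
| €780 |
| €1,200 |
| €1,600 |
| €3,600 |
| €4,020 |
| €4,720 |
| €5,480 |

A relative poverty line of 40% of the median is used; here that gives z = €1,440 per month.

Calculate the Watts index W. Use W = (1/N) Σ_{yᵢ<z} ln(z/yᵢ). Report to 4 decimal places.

0.1136

Incomes under z: €780, €1,200 (q = 2 of N = 7).
Log shortfalls: ln(1440/780) = 0.6131; ln(1440/1200) = 0.1823.
W = 0.795426 / 7 = 0.1136.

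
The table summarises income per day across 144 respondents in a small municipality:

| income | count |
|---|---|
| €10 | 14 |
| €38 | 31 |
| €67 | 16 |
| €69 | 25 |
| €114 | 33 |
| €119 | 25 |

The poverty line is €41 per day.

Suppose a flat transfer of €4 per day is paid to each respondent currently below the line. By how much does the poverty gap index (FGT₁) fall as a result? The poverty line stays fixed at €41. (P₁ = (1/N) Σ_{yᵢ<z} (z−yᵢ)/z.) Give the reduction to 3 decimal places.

Before: below the line — 14×€10, 31×€38; poverty gap index (FGT₁) = 0.08926.
After the €4 transfer: below the line — 14×€14; poverty gap index (FGT₁) = 0.06402.
Reduction = 0.08926 − 0.06402 = 0.025.

0.025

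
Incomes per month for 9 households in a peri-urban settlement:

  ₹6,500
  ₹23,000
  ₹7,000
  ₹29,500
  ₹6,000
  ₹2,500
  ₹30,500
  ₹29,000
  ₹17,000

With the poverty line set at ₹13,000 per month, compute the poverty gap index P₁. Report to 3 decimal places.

0.256

Incomes under z: ₹2,500, ₹6,000, ₹6,500, ₹7,000 (q = 4 of N = 9).
Normalized shortfalls: (13000−2500)/13000 = 0.8077; (13000−6000)/13000 = 0.5385; (13000−6500)/13000 = 0.5000; (13000−7000)/13000 = 0.4615.
Sum of shortfalls = 2.307692; P₁ averages over all N: 2.307692 / 9 = 0.256.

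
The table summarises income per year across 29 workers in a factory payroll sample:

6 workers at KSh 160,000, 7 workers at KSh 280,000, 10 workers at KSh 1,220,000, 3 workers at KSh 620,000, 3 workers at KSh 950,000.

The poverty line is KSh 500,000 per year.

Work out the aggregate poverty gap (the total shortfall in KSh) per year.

Incomes under z: 6×KSh 160,000, 7×KSh 280,000 (q = 13 of N = 29).
Individual gaps: 6×(500000−160000) = 2040000; 7×(500000−280000) = 1540000.
Aggregate gap = KSh 3,580,000.

KSh 3,580,000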